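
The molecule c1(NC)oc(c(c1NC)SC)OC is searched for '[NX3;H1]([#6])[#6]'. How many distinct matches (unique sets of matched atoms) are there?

[NX3;H1]([#6])[#6] is the SMARTS for a secondary amine: a trivalent nitrogen with one H, bonded to two carbons.
The molecule carries 2 separate instances of an N-methylamino group (-NHCH3) meeting every constraint; each maps to a distinct set of atoms, giving 2 matches.

2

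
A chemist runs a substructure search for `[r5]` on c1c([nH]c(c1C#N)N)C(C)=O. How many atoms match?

The query [r5] means: r5 matches atoms in a five-membered ring.
Check the 11 heavy atoms by environment: 1× n (aromatic, in 5-ring) → match; 4× c (aromatic, in 5-ring) → match; 3× C (acyclic) → no; 2× N (acyclic) → no; 1× O (acyclic) → no.
Summing the matching environments: 1 + 4 = 5 matching atoms.

5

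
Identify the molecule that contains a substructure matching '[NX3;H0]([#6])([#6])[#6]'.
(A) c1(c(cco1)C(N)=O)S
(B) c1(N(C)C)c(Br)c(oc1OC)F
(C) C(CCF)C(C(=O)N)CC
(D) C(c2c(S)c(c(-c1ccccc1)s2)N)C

[NX3;H0]([#6])([#6])[#6] describes a trivalent nitrogen with no H, bonded to three carbons (a tertiary amine).
(A) has a primary amide (-C(=O)NH2) but the amide nitrogen has H2 and only one carbon neighbour.
(B) contains a dimethylamino group (-N(CH3)2), which satisfies every atom and bond constraint.
(C) has a primary amide (-C(=O)NH2) but the amide nitrogen has H2 and only one carbon neighbour.
(D) has a primary amino group (-NH2) but the nitrogen has H2, not H0 with three carbons.
So the answer is (B).

B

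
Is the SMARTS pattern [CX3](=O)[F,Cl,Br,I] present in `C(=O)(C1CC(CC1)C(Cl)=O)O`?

Yes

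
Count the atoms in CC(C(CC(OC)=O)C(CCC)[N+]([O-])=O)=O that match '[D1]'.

The query [D1] means: atom with exactly one heavy-atom neighbour (degree 1).
Check the 16 heavy atoms by environment: 3× C (D2) → no; 4× C (D3) → no; 3× C (D1) → match; 3× O (D1) → match; 1× O (D2) → no; 1× N (charge +1, D3) → no; 1× O (charge -1, D1) → match.
Summing the matching environments: 3 + 3 + 1 = 7 matching atoms.

7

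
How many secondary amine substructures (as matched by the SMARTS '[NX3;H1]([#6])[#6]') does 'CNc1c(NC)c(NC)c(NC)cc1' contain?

4

[NX3;H1]([#6])[#6] is the SMARTS for a secondary amine: a trivalent nitrogen with one H, bonded to two carbons.
The molecule carries 4 separate instances of an N-methylamino group (-NHCH3) meeting every constraint; each maps to a distinct set of atoms, giving 4 matches.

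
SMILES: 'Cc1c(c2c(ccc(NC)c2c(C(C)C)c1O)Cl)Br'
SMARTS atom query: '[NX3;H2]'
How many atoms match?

The query [NX3;H2] means: aliphatic N with 3 total connections, two of them H — an -NH2 nitrogen (amine or amide).
Check the 19 heavy atoms by environment: 8× c (aromatic, H0, X3) → no; 2× c (aromatic, H1, X3) → no; 1× N (H1, X3) → no; 4× C (H3, X4) → no; 1× C (H1, X4) → no; 1× O (H1, X2) → no; 1× Cl (H0, X1) → no; 1× Br (H0, X1) → no.
No environment satisfies the query, so 0 matching atoms.

0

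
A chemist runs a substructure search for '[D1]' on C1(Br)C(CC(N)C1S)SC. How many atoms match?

Check the 10 heavy atoms by environment: 4× C (D3) → no; 1× C (D2) → no; 1× N (D1) → match; 1× Br (D1) → match; 1× S (D2) → no; 1× C (D1) → match; 1× S (D1) → match.
Summing the matching environments: 1 + 1 + 1 + 1 = 4 matching atoms.

4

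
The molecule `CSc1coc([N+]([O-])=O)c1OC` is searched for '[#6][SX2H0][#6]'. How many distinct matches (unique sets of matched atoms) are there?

1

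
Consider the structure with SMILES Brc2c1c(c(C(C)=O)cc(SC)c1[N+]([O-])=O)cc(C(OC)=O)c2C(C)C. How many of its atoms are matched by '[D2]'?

4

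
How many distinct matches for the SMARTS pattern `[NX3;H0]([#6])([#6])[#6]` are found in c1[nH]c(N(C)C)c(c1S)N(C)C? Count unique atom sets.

2

[NX3;H0]([#6])([#6])[#6] is the SMARTS for a tertiary amine: a trivalent nitrogen with no H, bonded to three carbons.
The molecule carries 2 separate instances of a dimethylamino group (-N(CH3)2) meeting every constraint; each maps to a distinct set of atoms, giving 2 matches.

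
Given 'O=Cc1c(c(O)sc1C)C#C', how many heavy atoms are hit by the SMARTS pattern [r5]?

Check the 11 heavy atoms by environment: 1× s (aromatic, in 5-ring) → match; 4× c (aromatic, in 5-ring) → match; 4× C (acyclic) → no; 2× O (acyclic) → no.
Summing the matching environments: 1 + 4 = 5 matching atoms.

5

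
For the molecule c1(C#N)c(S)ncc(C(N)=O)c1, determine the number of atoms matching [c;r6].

Check the 12 heavy atoms by environment: 1× n (aromatic, in 6-ring) → no; 5× c (aromatic, in 6-ring) → match; 1× S (acyclic) → no; 2× C (acyclic) → no; 2× N (acyclic) → no; 1× O (acyclic) → no.
That gives 5 matching atoms.

5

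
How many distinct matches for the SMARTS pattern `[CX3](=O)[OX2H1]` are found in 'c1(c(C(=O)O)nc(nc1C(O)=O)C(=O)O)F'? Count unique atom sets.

3

[CX3](=O)[OX2H1] is the SMARTS for a carboxylic acid: an sp2 carbon double-bonded to O and single-bonded to an -OH oxygen.
The molecule carries 3 separate instances of a carboxylic acid group (-C(=O)OH) meeting every constraint; each maps to a distinct set of atoms, giving 3 matches.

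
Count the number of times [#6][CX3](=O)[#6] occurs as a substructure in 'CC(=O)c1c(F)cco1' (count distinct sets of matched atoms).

[#6][CX3](=O)[#6] is the SMARTS for a ketone: a carbonyl carbon (no H) flanked by two carbons.
Exactly one fragment in the molecule meets all constraints, giving 1 match.

1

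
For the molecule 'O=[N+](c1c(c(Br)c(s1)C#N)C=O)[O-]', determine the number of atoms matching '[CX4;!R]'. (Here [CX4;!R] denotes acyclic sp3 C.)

The query [CX4;!R] means: aliphatic carbon with four total connections, not in a ring.
Check the 13 heavy atoms by environment: 1× s (aromatic, X2, in 5-ring) → no; 4× c (aromatic, X3, in 5-ring) → no; 1× N (charge +1, X3, acyclic) → no; 1× O (charge -1, X1, acyclic) → no; 2× O (X1, acyclic) → no; 1× C (X2, acyclic) → no; 1× N (X1, acyclic) → no; 1× Br (X1, acyclic) → no; 1× C (X3, acyclic) → no.
No environment satisfies the query, so 0 matching atoms.

0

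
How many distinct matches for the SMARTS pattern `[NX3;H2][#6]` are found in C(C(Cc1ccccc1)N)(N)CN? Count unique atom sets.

3

[NX3;H2][#6] is the SMARTS for a primary amine: a trivalent nitrogen with two H attached to carbon.
The molecule carries 3 separate instances of a primary amino group (-NH2) meeting every constraint; each maps to a distinct set of atoms, giving 3 matches.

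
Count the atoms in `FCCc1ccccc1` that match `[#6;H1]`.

The query [#6;H1] means: any carbon bearing exactly one hydrogen.
Check the 9 heavy atoms by environment: 2× C (H2) → no; 1× c (aromatic, H0) → no; 5× c (aromatic, H1) → match; 1× F (H0) → no.
That gives 5 matching atoms.

5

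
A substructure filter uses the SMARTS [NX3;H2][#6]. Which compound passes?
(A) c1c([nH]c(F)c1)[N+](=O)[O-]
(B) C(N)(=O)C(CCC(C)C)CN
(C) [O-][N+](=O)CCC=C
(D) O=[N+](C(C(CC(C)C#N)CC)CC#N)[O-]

[NX3;H2][#6] describes a trivalent nitrogen with two H attached to carbon (a primary amine).
(A) has a nitro group (-[N+](=O)[O-]) but the nitrogen is [N+] with no H, not NX3H2.
(B) contains a primary amino group (-NH2), which satisfies every atom and bond constraint.
(C) has a nitro group (-[N+](=O)[O-]) but the nitrogen is [N+] with no H, not NX3H2.
(D) has a nitro group (-[N+](=O)[O-]) but the nitrogen is [N+] with no H, not NX3H2.
So the answer is (B).

B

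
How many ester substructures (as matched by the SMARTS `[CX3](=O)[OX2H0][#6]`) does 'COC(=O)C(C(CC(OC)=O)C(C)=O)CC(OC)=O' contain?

[CX3](=O)[OX2H0][#6] is the SMARTS for an ester: a carbonyl carbon bonded to an oxygen that is itself bonded to carbon (no H on that O).
The molecule carries 3 separate instances of a methyl-ester group (-C(=O)OCH3) meeting every constraint; each maps to a distinct set of atoms, giving 3 matches.

3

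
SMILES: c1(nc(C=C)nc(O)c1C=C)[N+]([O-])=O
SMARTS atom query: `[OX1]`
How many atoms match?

2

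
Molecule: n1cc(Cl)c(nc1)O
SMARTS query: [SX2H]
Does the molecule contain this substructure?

No

The pattern [SX2H] describes an aliphatic sulfur with two connections, one being H — a thiol.
The closest candidate here is a hydroxyl group (-OH), but it is an -OH, not an -SH. No other fragment satisfies the full query, so there is no match.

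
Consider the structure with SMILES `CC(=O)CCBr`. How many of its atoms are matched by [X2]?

The query [X2] means: any atom with exactly two total connections (bonds + H).
Check the 6 heavy atoms by environment: 3× C (X4) → no; 1× C (X3) → no; 1× O (X1) → no; 1× Br (X1) → no.
No environment satisfies the query, so 0 matching atoms.

0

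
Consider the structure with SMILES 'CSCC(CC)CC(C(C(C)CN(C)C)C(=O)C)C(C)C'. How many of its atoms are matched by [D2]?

Check the 21 heavy atoms by environment: 4× C (D2) → match; 6× C (D3) → no; 1× O (D1) → no; 8× C (D1) → no; 1× N (D3) → no; 1× S (D2) → match.
Summing the matching environments: 4 + 1 = 5 matching atoms.

5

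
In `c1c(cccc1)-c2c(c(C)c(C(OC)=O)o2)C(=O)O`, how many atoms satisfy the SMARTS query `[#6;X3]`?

12

The query [#6;X3] means: any carbon (aromatic or not) with three total connections.
Check the 19 heavy atoms by environment: 1× o (aromatic, X2) → no; 10× c (aromatic, X3) → match; 2× C (X3) → match; 2× O (X1) → no; 2× O (X2) → no; 2× C (X4) → no.
Summing the matching environments: 10 + 2 = 12 matching atoms.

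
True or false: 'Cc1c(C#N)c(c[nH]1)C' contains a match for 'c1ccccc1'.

False

The pattern c1ccccc1 describes six aromatic carbons in a ring — a benzene ring.
The closest candidate here is a methyl group (-CH3), but no six-membered all-carbon aromatic ring is present. No other fragment satisfies the full query, so there is no match.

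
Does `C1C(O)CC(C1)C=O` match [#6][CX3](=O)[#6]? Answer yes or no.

The pattern [#6][CX3](=O)[#6] describes a carbonyl carbon (no H) flanked by two carbons — a ketone.
The closest candidate here is an aldehyde (-CHO), but the carbonyl carbon has H1, so it is not flanked by two carbons. No other fragment satisfies the full query, so there is no match.

No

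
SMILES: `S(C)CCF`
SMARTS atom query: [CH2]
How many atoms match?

The query [CH2] means: aliphatic carbon with exactly two hydrogens.
Check the 5 heavy atoms by environment: 2× C (H2) → match; 1× F (H0) → no; 1× S (H0) → no; 1× C (H3) → no.
That gives 2 matching atoms.

2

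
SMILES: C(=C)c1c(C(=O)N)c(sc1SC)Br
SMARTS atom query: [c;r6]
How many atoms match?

0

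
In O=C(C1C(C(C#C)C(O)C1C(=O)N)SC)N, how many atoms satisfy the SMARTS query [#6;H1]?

6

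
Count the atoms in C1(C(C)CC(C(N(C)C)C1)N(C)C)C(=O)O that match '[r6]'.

6

Check the 16 heavy atoms by environment: 6× C (in 6-ring) → match; 6× C (acyclic) → no; 2× O (acyclic) → no; 2× N (acyclic) → no.
That gives 6 matching atoms.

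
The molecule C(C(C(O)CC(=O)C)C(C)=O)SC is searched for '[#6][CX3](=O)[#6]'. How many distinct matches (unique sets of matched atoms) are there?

2

[#6][CX3](=O)[#6] is the SMARTS for a ketone: a carbonyl carbon (no H) flanked by two carbons.
The molecule carries 2 separate instances of an acetyl/ketone group (-C(=O)CH3) meeting every constraint; each maps to a distinct set of atoms, giving 2 matches.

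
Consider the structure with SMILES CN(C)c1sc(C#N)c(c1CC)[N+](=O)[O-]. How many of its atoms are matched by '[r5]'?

5

The query [r5] means: r5 matches atoms in a five-membered ring.
Check the 15 heavy atoms by environment: 1× s (aromatic, in 5-ring) → match; 4× c (aromatic, in 5-ring) → match; 2× N (acyclic) → no; 5× C (acyclic) → no; 1× N (charge +1, acyclic) → no; 1× O (charge -1, acyclic) → no; 1× O (acyclic) → no.
Summing the matching environments: 1 + 4 = 5 matching atoms.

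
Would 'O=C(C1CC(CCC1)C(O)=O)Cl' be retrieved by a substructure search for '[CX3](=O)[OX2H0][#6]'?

The pattern [CX3](=O)[OX2H0][#6] describes a carbonyl carbon bonded to an oxygen that is itself bonded to carbon (no H on that O) — an ester.
The closest candidate here is a carboxylic acid group (-C(=O)OH), but the singly-bonded O carries H (OX2H1, not H0). No other fragment satisfies the full query, so there is no match.

No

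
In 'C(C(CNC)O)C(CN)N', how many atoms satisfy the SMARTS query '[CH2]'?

3

The query [CH2] means: aliphatic carbon with exactly two hydrogens.
Check the 10 heavy atoms by environment: 3× C (H2) → match; 2× C (H1) → no; 2× N (H2) → no; 1× N (H1) → no; 1× C (H3) → no; 1× O (H1) → no.
That gives 3 matching atoms.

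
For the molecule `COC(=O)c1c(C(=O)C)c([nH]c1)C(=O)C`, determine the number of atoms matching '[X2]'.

1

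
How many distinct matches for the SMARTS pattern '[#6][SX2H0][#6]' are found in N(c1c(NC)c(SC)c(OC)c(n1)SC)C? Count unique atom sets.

2

[#6][SX2H0][#6] is the SMARTS for a thioether: an aliphatic sulfur bridging two carbons with no H on the sulfur.
The molecule carries 2 separate instances of a methylthio ether (-SCH3) meeting every constraint; each maps to a distinct set of atoms, giving 2 matches.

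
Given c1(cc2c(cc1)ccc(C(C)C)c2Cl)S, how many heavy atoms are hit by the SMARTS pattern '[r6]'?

10

The query [r6] means: r6 matches atoms in a six-membered ring.
Check the 15 heavy atoms by environment: 10× c (aromatic, in 6-ring) → match; 3× C (acyclic) → no; 1× S (acyclic) → no; 1× Cl (acyclic) → no.
That gives 10 matching atoms.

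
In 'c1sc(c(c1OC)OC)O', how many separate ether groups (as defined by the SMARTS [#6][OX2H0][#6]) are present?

2

[#6][OX2H0][#6] is the SMARTS for an ether: an aliphatic oxygen bridging two carbons with no H on the oxygen.
The molecule carries 2 separate instances of a methoxy ether (-OCH3) meeting every constraint; each maps to a distinct set of atoms, giving 2 matches.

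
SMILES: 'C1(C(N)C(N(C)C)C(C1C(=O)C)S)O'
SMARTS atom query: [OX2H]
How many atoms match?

1

The query [OX2H] means: aliphatic oxygen with two connections, one of which is H — an -OH oxygen.
Check the 14 heavy atoms by environment: 5× C (H1, X4) → no; 1× C (H0, X3) → no; 1× O (H0, X1) → no; 3× C (H3, X4) → no; 1× S (H1, X2) → no; 1× O (H1, X2) → match; 1× N (H2, X3) → no; 1× N (H0, X3) → no.
That gives 1 matching atom.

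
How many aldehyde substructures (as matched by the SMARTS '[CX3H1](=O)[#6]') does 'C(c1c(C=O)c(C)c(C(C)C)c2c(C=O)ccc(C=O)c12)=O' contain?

[CX3H1](=O)[#6] is the SMARTS for an aldehyde: an sp2 carbon with one H, double-bonded to O and single-bonded to carbon.
The molecule carries 4 separate instances of an aldehyde (-CHO) meeting every constraint; each maps to a distinct set of atoms, giving 4 matches.

4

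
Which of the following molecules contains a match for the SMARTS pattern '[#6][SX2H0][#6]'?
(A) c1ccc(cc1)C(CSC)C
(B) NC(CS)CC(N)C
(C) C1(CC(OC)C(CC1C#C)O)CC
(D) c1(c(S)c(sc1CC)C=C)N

A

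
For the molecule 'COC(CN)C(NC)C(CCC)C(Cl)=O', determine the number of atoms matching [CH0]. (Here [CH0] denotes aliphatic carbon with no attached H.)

The query [CH0] means: aliphatic carbon with no attached hydrogen.
Check the 15 heavy atoms by environment: 3× C (H2) → no; 3× C (H1) → no; 3× C (H3) → no; 1× N (H1) → no; 1× C (H0) → match; 2× O (H0) → no; 1× Cl (H0) → no; 1× N (H2) → no.
That gives 1 matching atom.

1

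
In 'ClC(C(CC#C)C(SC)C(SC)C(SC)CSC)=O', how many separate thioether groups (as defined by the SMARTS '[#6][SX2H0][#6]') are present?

4

[#6][SX2H0][#6] is the SMARTS for a thioether: an aliphatic sulfur bridging two carbons with no H on the sulfur.
The molecule carries 4 separate instances of a methylthio ether (-SCH3) meeting every constraint; each maps to a distinct set of atoms, giving 4 matches.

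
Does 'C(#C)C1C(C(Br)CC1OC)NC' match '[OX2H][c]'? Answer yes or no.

The pattern [OX2H][c] describes a hydroxyl oxygen attached to an aromatic carbon — a phenol.
The closest candidate here is a methoxy ether (-OCH3), but the oxygen has H0, not H1. No other fragment satisfies the full query, so there is no match.

No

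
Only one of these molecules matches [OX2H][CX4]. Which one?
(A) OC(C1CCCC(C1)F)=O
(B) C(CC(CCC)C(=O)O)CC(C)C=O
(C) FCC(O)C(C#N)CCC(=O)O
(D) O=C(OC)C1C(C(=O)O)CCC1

[OX2H][CX4] describes a hydroxyl oxygen bound to an sp3 (X4) carbon (an aliphatic alcohol).
(A) has a carboxylic acid group (-C(=O)OH) but the -OH is on a CX3 carbonyl carbon, not a CX4 carbon.
(B) has a carboxylic acid group (-C(=O)OH) but the -OH is on a CX3 carbonyl carbon, not a CX4 carbon.
(C) contains a hydroxyl group (-OH), which satisfies every atom and bond constraint.
(D) has a carboxylic acid group (-C(=O)OH) but the -OH is on a CX3 carbonyl carbon, not a CX4 carbon.
So the answer is (C).

C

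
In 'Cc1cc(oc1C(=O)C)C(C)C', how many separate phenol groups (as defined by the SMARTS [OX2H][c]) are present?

0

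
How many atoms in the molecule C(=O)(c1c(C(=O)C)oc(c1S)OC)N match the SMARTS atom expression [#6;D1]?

2

The query [#6;D1] means: carbon bonded to exactly one heavy atom.
Check the 14 heavy atoms by environment: 1× o (aromatic, D2) → no; 4× c (aromatic, D3) → no; 2× C (D3) → no; 2× O (D1) → no; 1× N (D1) → no; 1× O (D2) → no; 2× C (D1) → match; 1× S (D1) → no.
That gives 2 matching atoms.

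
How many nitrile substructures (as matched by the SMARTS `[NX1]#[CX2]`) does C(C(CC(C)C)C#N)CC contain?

[NX1]#[CX2] is the SMARTS for a nitrile: a nitrogen triple-bonded to a two-connected carbon.
Exactly one fragment in the molecule meets all constraints, giving 1 match.

1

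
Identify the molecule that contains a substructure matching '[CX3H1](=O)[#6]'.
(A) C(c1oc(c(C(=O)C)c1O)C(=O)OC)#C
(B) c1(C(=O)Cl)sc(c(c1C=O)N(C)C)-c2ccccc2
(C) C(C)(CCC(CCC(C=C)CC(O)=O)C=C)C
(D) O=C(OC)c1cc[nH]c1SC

B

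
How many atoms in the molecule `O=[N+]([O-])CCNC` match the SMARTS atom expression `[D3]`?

1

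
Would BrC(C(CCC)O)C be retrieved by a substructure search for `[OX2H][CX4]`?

Yes

The pattern [OX2H][CX4] describes a hydroxyl oxygen bound to an sp3 (X4) carbon — an aliphatic alcohol.
The molecule carries a hydroxyl group (-OH), whose atoms satisfy every constraint of the query, so the pattern matches.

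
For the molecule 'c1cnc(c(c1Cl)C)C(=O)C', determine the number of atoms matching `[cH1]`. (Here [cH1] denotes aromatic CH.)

2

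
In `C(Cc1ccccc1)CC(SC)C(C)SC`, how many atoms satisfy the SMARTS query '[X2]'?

Check the 16 heavy atoms by environment: 8× C (X4) → no; 2× S (X2) → match; 6× c (aromatic, X3) → no.
That gives 2 matching atoms.

2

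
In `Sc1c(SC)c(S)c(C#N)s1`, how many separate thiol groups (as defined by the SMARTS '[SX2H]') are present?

[SX2H] is the SMARTS for a thiol: an aliphatic sulfur with two connections, one being H.
The molecule carries 2 separate instances of a thiol (-SH) meeting every constraint; each maps to a distinct set of atoms, giving 2 matches.

2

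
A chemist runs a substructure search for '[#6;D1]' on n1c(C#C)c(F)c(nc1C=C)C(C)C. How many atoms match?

The query [#6;D1] means: carbon bonded to exactly one heavy atom.
Check the 14 heavy atoms by environment: 2× n (aromatic, D2) → no; 4× c (aromatic, D3) → no; 1× F (D1) → no; 1× C (D3) → no; 4× C (D1) → match; 2× C (D2) → no.
That gives 4 matching atoms.

4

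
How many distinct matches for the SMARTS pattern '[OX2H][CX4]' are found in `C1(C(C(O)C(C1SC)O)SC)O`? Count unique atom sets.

3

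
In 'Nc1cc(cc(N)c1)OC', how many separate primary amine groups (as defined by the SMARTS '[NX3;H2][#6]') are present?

2

[NX3;H2][#6] is the SMARTS for a primary amine: a trivalent nitrogen with two H attached to carbon.
The molecule carries 2 separate instances of a primary amino group (-NH2) meeting every constraint; each maps to a distinct set of atoms, giving 2 matches.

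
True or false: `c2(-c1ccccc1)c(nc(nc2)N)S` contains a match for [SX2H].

True

The pattern [SX2H] describes an aliphatic sulfur with two connections, one being H — a thiol.
The molecule carries a thiol (-SH), whose atoms satisfy every constraint of the query, so the pattern matches.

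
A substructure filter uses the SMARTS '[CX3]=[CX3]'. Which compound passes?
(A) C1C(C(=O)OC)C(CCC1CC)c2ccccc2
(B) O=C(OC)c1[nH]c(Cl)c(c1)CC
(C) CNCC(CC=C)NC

[CX3]=[CX3] describes a non-aromatic C=C double bond between two sp2 carbons (an alkene).
(A) has an ethyl group (-CH2CH3) but its C-C bond is a single bond between CX4 carbons, not CX3=CX3.
(B) has an ethyl group (-CH2CH3) but its C-C bond is a single bond between CX4 carbons, not CX3=CX3.
(C) contains a vinyl group (-CH=CH2), which satisfies every atom and bond constraint.
So the answer is (C).

C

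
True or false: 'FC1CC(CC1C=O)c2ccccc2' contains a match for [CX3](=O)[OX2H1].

False

The pattern [CX3](=O)[OX2H1] describes an sp2 carbon double-bonded to O and single-bonded to an -OH oxygen — a carboxylic acid.
The closest candidate here is an aldehyde (-CHO), but there is no singly-bonded oxygen on the carbonyl carbon. No other fragment satisfies the full query, so there is no match.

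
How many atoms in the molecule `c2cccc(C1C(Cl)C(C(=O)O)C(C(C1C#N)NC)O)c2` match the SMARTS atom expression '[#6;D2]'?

6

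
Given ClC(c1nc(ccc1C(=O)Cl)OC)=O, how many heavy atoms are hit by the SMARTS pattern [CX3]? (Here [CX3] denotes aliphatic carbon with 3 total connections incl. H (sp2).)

Check the 14 heavy atoms by environment: 1× n (aromatic, X2) → no; 5× c (aromatic, X3) → no; 2× C (X3) → match; 2× O (X1) → no; 2× Cl (X1) → no; 1× O (X2) → no; 1× C (X4) → no.
That gives 2 matching atoms.

2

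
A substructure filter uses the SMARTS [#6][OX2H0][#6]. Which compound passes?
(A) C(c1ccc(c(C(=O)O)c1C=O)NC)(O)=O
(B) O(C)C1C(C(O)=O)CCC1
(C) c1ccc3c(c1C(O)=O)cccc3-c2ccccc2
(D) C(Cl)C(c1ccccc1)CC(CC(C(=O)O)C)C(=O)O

[#6][OX2H0][#6] describes an aliphatic oxygen bridging two carbons with no H on the oxygen (an ether).
(A) has a carboxylic acid group (-C(=O)OH) but the -OH oxygen has H1; the =O is OX1, not OX2.
(B) contains a methoxy ether (-OCH3), which satisfies every atom and bond constraint.
(C) has a carboxylic acid group (-C(=O)OH) but the -OH oxygen has H1; the =O is OX1, not OX2.
(D) has a carboxylic acid group (-C(=O)OH) but the -OH oxygen has H1; the =O is OX1, not OX2.
So the answer is (B).

B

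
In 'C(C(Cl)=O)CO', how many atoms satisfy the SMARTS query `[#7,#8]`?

2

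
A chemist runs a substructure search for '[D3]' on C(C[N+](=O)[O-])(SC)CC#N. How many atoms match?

2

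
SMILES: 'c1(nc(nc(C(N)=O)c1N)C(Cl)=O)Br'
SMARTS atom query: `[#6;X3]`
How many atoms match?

6

The query [#6;X3] means: any carbon (aromatic or not) with three total connections.
Check the 14 heavy atoms by environment: 2× n (aromatic, X2) → no; 4× c (aromatic, X3) → match; 2× C (X3) → match; 2× O (X1) → no; 2× N (X3) → no; 1× Cl (X1) → no; 1× Br (X1) → no.
Summing the matching environments: 4 + 2 = 6 matching atoms.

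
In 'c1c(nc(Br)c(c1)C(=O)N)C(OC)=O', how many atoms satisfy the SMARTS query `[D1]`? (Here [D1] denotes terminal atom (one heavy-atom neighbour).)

5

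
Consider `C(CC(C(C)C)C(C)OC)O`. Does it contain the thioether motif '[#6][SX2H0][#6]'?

The pattern [#6][SX2H0][#6] describes an aliphatic sulfur bridging two carbons with no H on the sulfur — a thioether.
The closest candidate here is a methoxy ether (-OCH3), but the bridging atom is O, not S. No other fragment satisfies the full query, so there is no match.

No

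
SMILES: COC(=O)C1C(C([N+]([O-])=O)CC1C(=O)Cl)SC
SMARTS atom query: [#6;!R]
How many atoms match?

4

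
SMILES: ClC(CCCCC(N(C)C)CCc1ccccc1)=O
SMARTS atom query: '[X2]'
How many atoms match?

0

The query [X2] means: any atom with exactly two total connections (bonds + H).
Check the 19 heavy atoms by environment: 9× C (X4) → no; 1× C (X3) → no; 1× O (X1) → no; 1× Cl (X1) → no; 6× c (aromatic, X3) → no; 1× N (X3) → no.
No environment satisfies the query, so 0 matching atoms.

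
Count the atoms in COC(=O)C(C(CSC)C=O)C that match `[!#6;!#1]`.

4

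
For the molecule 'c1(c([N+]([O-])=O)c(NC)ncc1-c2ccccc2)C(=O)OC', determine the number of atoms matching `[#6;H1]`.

6

Check the 21 heavy atoms by environment: 1× n (aromatic, H0) → no; 6× c (aromatic, H1) → match; 5× c (aromatic, H0) → no; 1× C (H0) → no; 3× O (H0) → no; 2× C (H3) → no; 1× N (H1) → no; 1× N (charge +1, H0) → no; 1× O (charge -1, H0) → no.
That gives 6 matching atoms.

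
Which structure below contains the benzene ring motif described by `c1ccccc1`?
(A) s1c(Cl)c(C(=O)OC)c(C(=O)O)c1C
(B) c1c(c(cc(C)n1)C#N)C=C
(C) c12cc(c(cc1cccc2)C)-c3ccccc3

C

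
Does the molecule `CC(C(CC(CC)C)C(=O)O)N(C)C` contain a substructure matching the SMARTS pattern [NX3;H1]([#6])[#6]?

No

The pattern [NX3;H1]([#6])[#6] describes a trivalent nitrogen with one H, bonded to two carbons — a secondary amine.
The closest candidate here is a dimethylamino group (-N(CH3)2), but the nitrogen has H0, not H1. No other fragment satisfies the full query, so there is no match.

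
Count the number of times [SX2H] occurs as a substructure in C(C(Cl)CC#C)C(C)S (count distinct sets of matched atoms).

1

[SX2H] is the SMARTS for a thiol: an aliphatic sulfur with two connections, one being H.
Exactly one fragment in the molecule meets all constraints, giving 1 match.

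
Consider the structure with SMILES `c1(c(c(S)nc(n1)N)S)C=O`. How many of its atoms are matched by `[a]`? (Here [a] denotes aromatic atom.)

The query [a] means: a matches any aromatic atom.
Check the 11 heavy atoms by environment: 2× n (aromatic) → match; 4× c (aromatic) → match; 2× S → no; 1× C → no; 1× O → no; 1× N → no.
Summing the matching environments: 2 + 4 = 6 matching atoms.

6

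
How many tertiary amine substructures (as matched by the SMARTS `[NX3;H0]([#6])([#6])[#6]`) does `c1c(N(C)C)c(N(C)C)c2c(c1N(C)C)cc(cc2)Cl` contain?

3

[NX3;H0]([#6])([#6])[#6] is the SMARTS for a tertiary amine: a trivalent nitrogen with no H, bonded to three carbons.
The molecule carries 3 separate instances of a dimethylamino group (-N(CH3)2) meeting every constraint; each maps to a distinct set of atoms, giving 3 matches.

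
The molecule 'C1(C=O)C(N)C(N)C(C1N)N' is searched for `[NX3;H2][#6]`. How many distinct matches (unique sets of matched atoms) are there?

4

[NX3;H2][#6] is the SMARTS for a primary amine: a trivalent nitrogen with two H attached to carbon.
The molecule carries 4 separate instances of a primary amino group (-NH2) meeting every constraint; each maps to a distinct set of atoms, giving 4 matches.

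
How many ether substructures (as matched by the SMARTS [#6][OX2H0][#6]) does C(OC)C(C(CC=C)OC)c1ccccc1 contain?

2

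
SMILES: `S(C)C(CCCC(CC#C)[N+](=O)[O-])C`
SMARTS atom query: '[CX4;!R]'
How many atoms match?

8

The query [CX4;!R] means: aliphatic carbon with four total connections, not in a ring.
Check the 14 heavy atoms by environment: 8× C (X4, acyclic) → match; 1× N (charge +1, X3, acyclic) → no; 1× O (charge -1, X1, acyclic) → no; 1× O (X1, acyclic) → no; 2× C (X2, acyclic) → no; 1× S (X2, acyclic) → no.
That gives 8 matching atoms.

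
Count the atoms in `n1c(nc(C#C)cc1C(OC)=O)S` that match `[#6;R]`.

4

The query [#6;R] means: carbon that is part of a ring.
Check the 13 heavy atoms by environment: 2× n (aromatic, in 6-ring) → no; 4× c (aromatic, in 6-ring) → match; 1× S (acyclic) → no; 4× C (acyclic) → no; 2× O (acyclic) → no.
That gives 4 matching atoms.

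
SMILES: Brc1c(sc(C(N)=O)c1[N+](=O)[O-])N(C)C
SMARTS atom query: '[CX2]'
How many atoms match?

0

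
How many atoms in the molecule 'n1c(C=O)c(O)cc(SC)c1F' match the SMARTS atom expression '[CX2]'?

0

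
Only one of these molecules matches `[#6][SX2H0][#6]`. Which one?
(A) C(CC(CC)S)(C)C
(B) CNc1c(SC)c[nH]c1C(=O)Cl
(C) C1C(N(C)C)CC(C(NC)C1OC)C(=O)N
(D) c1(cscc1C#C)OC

B

[#6][SX2H0][#6] describes an aliphatic sulfur bridging two carbons with no H on the sulfur (a thioether).
(A) has a thiol (-SH) but the sulfur has H1, not H0 bridging two carbons.
(B) contains a methylthio ether (-SCH3), which satisfies every atom and bond constraint.
(C) has a methoxy ether (-OCH3) but the bridging atom is O, not S.
(D) has a methoxy ether (-OCH3) but the bridging atom is O, not S.
So the answer is (B).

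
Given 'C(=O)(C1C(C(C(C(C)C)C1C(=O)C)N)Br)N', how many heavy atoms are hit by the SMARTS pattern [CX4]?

The query [CX4] means: C with X4: aliphatic carbon with exactly 4 total connections (bonds + H).
Check the 16 heavy atoms by environment: 9× C (X4) → match; 2× C (X3) → no; 2× O (X1) → no; 2× N (X3) → no; 1× Br (X1) → no.
That gives 9 matching atoms.

9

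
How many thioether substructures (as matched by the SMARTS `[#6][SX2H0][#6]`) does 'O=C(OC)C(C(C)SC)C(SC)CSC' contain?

[#6][SX2H0][#6] is the SMARTS for a thioether: an aliphatic sulfur bridging two carbons with no H on the sulfur.
The molecule carries 3 separate instances of a methylthio ether (-SCH3) meeting every constraint; each maps to a distinct set of atoms, giving 3 matches.

3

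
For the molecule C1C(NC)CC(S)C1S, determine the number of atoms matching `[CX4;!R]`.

1

The query [CX4;!R] means: aliphatic carbon with four total connections, not in a ring.
Check the 9 heavy atoms by environment: 5× C (X4, in 5-ring) → no; 2× S (X2, acyclic) → no; 1× N (X3, acyclic) → no; 1× C (X4, acyclic) → match.
That gives 1 matching atom.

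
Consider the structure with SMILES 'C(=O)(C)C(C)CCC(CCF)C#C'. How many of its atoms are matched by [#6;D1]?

The query [#6;D1] means: carbon bonded to exactly one heavy atom.
Check the 13 heavy atoms by environment: 5× C (D2) → no; 3× C (D3) → no; 3× C (D1) → match; 1× F (D1) → no; 1× O (D1) → no.
That gives 3 matching atoms.

3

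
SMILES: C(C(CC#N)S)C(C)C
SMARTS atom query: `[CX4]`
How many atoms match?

The query [CX4] means: C with X4: aliphatic carbon with exactly 4 total connections (bonds + H).
Check the 9 heavy atoms by environment: 6× C (X4) → match; 1× C (X2) → no; 1× N (X1) → no; 1× S (X2) → no.
That gives 6 matching atoms.

6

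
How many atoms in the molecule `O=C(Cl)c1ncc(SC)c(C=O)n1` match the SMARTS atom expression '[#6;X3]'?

The query [#6;X3] means: any carbon (aromatic or not) with three total connections.
Check the 13 heavy atoms by environment: 2× n (aromatic, X2) → no; 4× c (aromatic, X3) → match; 2× C (X3) → match; 2× O (X1) → no; 1× S (X2) → no; 1× C (X4) → no; 1× Cl (X1) → no.
Summing the matching environments: 4 + 2 = 6 matching atoms.

6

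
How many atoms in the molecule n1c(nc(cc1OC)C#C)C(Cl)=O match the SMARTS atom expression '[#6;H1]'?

2

The query [#6;H1] means: any carbon bearing exactly one hydrogen.
Check the 13 heavy atoms by environment: 2× n (aromatic, H0) → no; 3× c (aromatic, H0) → no; 1× c (aromatic, H1) → match; 2× C (H0) → no; 1× C (H1) → match; 2× O (H0) → no; 1× C (H3) → no; 1× Cl (H0) → no.
Summing the matching environments: 1 + 1 = 2 matching atoms.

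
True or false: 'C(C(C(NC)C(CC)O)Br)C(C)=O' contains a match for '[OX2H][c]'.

False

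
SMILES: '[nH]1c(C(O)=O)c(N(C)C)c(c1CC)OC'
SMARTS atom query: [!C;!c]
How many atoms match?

5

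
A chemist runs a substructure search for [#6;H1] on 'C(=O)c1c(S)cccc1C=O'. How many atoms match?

The query [#6;H1] means: any carbon bearing exactly one hydrogen.
Check the 11 heavy atoms by environment: 3× c (aromatic, H0) → no; 3× c (aromatic, H1) → match; 2× C (H1) → match; 2× O (H0) → no; 1× S (H1) → no.
Summing the matching environments: 3 + 2 = 5 matching atoms.

5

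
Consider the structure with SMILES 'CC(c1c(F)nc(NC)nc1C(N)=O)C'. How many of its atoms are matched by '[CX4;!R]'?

Check the 15 heavy atoms by environment: 2× n (aromatic, X2, in 6-ring) → no; 4× c (aromatic, X3, in 6-ring) → no; 2× N (X3, acyclic) → no; 4× C (X4, acyclic) → match; 1× C (X3, acyclic) → no; 1× O (X1, acyclic) → no; 1× F (X1, acyclic) → no.
That gives 4 matching atoms.

4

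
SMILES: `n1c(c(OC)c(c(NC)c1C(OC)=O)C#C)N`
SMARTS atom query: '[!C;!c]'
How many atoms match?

6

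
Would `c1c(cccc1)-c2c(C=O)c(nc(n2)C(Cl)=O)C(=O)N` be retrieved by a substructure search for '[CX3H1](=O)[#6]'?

Yes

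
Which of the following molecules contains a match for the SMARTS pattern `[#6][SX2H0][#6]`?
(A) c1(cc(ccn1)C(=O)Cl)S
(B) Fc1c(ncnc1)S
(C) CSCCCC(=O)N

[#6][SX2H0][#6] describes an aliphatic sulfur bridging two carbons with no H on the sulfur (a thioether).
(A) has a thiol (-SH) but the sulfur has H1, not H0 bridging two carbons.
(B) has a thiol (-SH) but the sulfur has H1, not H0 bridging two carbons.
(C) contains a methylthio ether (-SCH3), which satisfies every atom and bond constraint.
So the answer is (C).

C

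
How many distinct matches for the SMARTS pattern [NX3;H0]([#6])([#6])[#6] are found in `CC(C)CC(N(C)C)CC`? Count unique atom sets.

1

[NX3;H0]([#6])([#6])[#6] is the SMARTS for a tertiary amine: a trivalent nitrogen with no H, bonded to three carbons.
Exactly one fragment in the molecule meets all constraints, giving 1 match.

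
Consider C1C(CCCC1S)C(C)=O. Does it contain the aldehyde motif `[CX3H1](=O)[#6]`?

No

The pattern [CX3H1](=O)[#6] describes an sp2 carbon with one H, double-bonded to O and single-bonded to carbon — an aldehyde.
The closest candidate here is an acetyl/ketone group (-C(=O)CH3), but the carbonyl carbon has H0 (two carbon neighbours), not H1. No other fragment satisfies the full query, so there is no match.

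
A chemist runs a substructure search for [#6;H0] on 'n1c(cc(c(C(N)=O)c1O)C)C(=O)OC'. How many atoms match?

The query [#6;H0] means: any carbon with no attached hydrogen.
Check the 15 heavy atoms by environment: 1× n (aromatic, H0) → no; 4× c (aromatic, H0) → match; 1× c (aromatic, H1) → no; 1× O (H1) → no; 2× C (H0) → match; 3× O (H0) → no; 1× N (H2) → no; 2× C (H3) → no.
Summing the matching environments: 4 + 2 = 6 matching atoms.

6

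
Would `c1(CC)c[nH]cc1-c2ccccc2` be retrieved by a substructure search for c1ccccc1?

Yes

The pattern c1ccccc1 describes six aromatic carbons in a ring — a benzene ring.
The molecule carries a phenyl ring, whose atoms satisfy every constraint of the query, so the pattern matches.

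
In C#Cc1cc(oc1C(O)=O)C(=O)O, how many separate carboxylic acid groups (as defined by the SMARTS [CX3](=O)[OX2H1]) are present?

2

[CX3](=O)[OX2H1] is the SMARTS for a carboxylic acid: an sp2 carbon double-bonded to O and single-bonded to an -OH oxygen.
The molecule carries 2 separate instances of a carboxylic acid group (-C(=O)OH) meeting every constraint; each maps to a distinct set of atoms, giving 2 matches.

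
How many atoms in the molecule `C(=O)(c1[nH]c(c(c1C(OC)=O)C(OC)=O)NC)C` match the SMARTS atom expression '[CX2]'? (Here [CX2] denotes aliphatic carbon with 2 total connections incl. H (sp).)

0

Check the 18 heavy atoms by environment: 1× n (aromatic, X3) → no; 4× c (aromatic, X3) → no; 1× N (X3) → no; 4× C (X4) → no; 3× C (X3) → no; 3× O (X1) → no; 2× O (X2) → no.
No environment satisfies the query, so 0 matching atoms.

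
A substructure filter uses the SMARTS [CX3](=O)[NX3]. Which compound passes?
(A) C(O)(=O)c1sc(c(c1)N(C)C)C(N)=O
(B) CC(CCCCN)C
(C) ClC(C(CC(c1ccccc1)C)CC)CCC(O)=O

[CX3](=O)[NX3] describes a carbonyl carbon bonded to a trivalent nitrogen (an amide).
(A) contains a primary amide (-C(=O)NH2), which satisfies every atom and bond constraint.
(B) has a primary amino group (-NH2) but the -NH2 is not attached to a carbonyl carbon.
(C) has a carboxylic acid group (-C(=O)OH) but the carbonyl is bonded to O, not to an NX3 nitrogen.
So the answer is (A).

A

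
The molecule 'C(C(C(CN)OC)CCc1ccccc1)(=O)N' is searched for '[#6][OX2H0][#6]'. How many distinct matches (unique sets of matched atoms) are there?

[#6][OX2H0][#6] is the SMARTS for an ether: an aliphatic oxygen bridging two carbons with no H on the oxygen.
Exactly one fragment in the molecule meets all constraints, giving 1 match.

1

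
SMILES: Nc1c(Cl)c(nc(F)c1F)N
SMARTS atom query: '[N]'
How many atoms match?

2

The query [N] means: uppercase N matches aliphatic (non-aromatic) nitrogen only.
Check the 11 heavy atoms by environment: 1× n (aromatic) → no; 5× c (aromatic) → no; 2× F → no; 2× N → match; 1× Cl → no.
That gives 2 matching atoms.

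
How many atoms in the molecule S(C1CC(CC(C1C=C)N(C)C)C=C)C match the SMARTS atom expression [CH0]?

The query [CH0] means: aliphatic carbon with no attached hydrogen.
Check the 15 heavy atoms by environment: 4× C (H2) → no; 6× C (H1) → no; 1× S (H0) → no; 3× C (H3) → no; 1× N (H0) → no.
No environment satisfies the query, so 0 matching atoms.

0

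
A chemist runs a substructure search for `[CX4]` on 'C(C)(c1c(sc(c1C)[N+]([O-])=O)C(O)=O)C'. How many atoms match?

4

The query [CX4] means: C with X4: aliphatic carbon with exactly 4 total connections (bonds + H).
Check the 15 heavy atoms by environment: 1× s (aromatic, X2) → no; 4× c (aromatic, X3) → no; 1× C (X3) → no; 2× O (X1) → no; 1× O (X2) → no; 4× C (X4) → match; 1× N (charge +1, X3) → no; 1× O (charge -1, X1) → no.
That gives 4 matching atoms.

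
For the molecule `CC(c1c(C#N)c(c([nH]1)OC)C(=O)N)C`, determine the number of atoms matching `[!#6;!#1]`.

The query [!#6;!#1] means: not carbon and not hydrogen — any heteroatom.
Check the 15 heavy atoms by environment: 1× n (aromatic) → match; 4× c (aromatic) → no; 6× C → no; 2× O → match; 2× N → match.
Summing the matching environments: 1 + 2 + 2 = 5 matching atoms.

5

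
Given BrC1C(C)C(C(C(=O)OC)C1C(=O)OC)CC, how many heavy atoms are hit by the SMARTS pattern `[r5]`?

5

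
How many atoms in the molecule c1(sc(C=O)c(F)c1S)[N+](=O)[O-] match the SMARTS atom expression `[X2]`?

2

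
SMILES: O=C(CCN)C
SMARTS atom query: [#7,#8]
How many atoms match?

2

The query [#7,#8] means: nitrogen or oxygen (comma = OR).
Check the 6 heavy atoms by environment: 4× C → no; 1× N → match; 1× O → match.
Summing the matching environments: 1 + 1 = 2 matching atoms.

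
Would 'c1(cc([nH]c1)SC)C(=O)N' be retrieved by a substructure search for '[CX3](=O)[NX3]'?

Yes

The pattern [CX3](=O)[NX3] describes a carbonyl carbon bonded to a trivalent nitrogen — an amide.
The molecule carries a primary amide (-C(=O)NH2), whose atoms satisfy every constraint of the query, so the pattern matches.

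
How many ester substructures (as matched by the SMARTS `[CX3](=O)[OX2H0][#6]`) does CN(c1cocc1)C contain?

0

[CX3](=O)[OX2H0][#6] is the SMARTS for an ester: a carbonyl carbon bonded to an oxygen that is itself bonded to carbon (no H on that O).
No fragment in the molecule satisfies every constraint, giving 0 matches.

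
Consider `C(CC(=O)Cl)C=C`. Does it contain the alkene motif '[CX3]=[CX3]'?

Yes

The pattern [CX3]=[CX3] describes a non-aromatic C=C double bond between two sp2 carbons — an alkene.
The molecule carries a vinyl group (-CH=CH2), whose atoms satisfy every constraint of the query, so the pattern matches.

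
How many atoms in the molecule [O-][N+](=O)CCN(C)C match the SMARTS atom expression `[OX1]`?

The query [OX1] means: aliphatic oxygen with one total connection — typically a carbonyl =O or an oxide.
Check the 8 heavy atoms by environment: 4× C (X4) → no; 1× N (X3) → no; 1× N (charge +1, X3) → no; 1× O (charge -1, X1) → match; 1× O (X1) → match.
Summing the matching environments: 1 + 1 = 2 matching atoms.

2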